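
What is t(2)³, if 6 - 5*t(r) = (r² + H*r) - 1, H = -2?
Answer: 343/125 ≈ 2.7440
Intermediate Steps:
t(r) = 7/5 - r²/5 + 2*r/5 (t(r) = 6/5 - ((r² - 2*r) - 1)/5 = 6/5 - (-1 + r² - 2*r)/5 = 6/5 + (⅕ - r²/5 + 2*r/5) = 7/5 - r²/5 + 2*r/5)
t(2)³ = (7/5 - ⅕*2² + (⅖)*2)³ = (7/5 - ⅕*4 + ⅘)³ = (7/5 - ⅘ + ⅘)³ = (7/5)³ = 343/125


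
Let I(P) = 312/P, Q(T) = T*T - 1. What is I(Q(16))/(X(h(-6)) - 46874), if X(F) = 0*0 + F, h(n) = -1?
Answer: -104/3984375 ≈ -2.6102e-5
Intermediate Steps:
X(F) = F (X(F) = 0 + F = F)
Q(T) = -1 + T**2 (Q(T) = T**2 - 1 = -1 + T**2)
I(Q(16))/(X(h(-6)) - 46874) = (312/(-1 + 16**2))/(-1 - 46874) = (312/(-1 + 256))/(-46875) = (312/255)*(-1/46875) = (312*(1/255))*(-1/46875) = (104/85)*(-1/46875) = -104/3984375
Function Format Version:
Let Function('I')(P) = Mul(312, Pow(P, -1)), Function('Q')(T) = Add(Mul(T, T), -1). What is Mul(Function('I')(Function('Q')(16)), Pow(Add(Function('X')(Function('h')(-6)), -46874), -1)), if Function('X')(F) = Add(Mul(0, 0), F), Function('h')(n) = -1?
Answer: Rational(-104, 3984375) ≈ -2.6102e-5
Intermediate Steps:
Function('X')(F) = F (Function('X')(F) = Add(0, F) = F)
Function('Q')(T) = Add(-1, Pow(T, 2)) (Function('Q')(T) = Add(Pow(T, 2), -1) = Add(-1, Pow(T, 2)))
Mul(Function('I')(Function('Q')(16)), Pow(Add(Function('X')(Function('h')(-6)), -46874), -1)) = Mul(Mul(312, Pow(Add(-1, Pow(16, 2)), -1)), Pow(Add(-1, -46874), -1)) = Mul(Mul(312, Pow(Add(-1, 256), -1)), Pow(-46875, -1)) = Mul(Mul(312, Pow(255, -1)), Rational(-1, 46875)) = Mul(Mul(312, Rational(1, 255)), Rational(-1, 46875)) = Mul(Rational(104, 85), Rational(-1, 46875)) = Rational(-104, 3984375)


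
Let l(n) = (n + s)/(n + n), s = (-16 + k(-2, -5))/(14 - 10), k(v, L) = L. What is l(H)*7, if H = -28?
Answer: 133/32 ≈ 4.1563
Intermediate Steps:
s = -21/4 (s = (-16 - 5)/(14 - 10) = -21/4 ≈ -5.2500)
l(n) = (-21/4 + n)/(2*n) (l(n) = (n - 21/4)/(n + n) = (-21/4 + n)/((2*n)) = (-21/4 + n)*(1/(2*n)) = (-21/4 + n)/(2*n))
l(H)*7 = ((⅛)*(-21 + 4*(-28))/(-28))*7 = ((⅛)*(-1/28)*(-21 - 112))*7 = ((⅛)*(-1/28)*(-133))*7 = (19/32)*7 = 133/32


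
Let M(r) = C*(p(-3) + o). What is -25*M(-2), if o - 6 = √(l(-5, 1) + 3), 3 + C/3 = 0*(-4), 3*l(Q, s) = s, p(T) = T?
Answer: 675 + 75*√30 ≈ 1085.8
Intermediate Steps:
l(Q, s) = s/3
C = -9 (C = -9 + 3*(0*(-4)) = -9 + 3*0 = -9 + 0 = -9)
o = 6 + √30/3 (o = 6 + √((⅓)*1 + 3) = 6 + √(⅓ + 3) = 6 + √(10/3) = 6 + √30/3 ≈ 7.8257)
M(r) = -27 - 3*√30 (M(r) = -9*(-3 + (6 + √30/3)) = -9*(3 + √30/3) = -27 - 3*√30)
-25*M(-2) = -25*(-27 - 3*√30) = 675 + 75*√30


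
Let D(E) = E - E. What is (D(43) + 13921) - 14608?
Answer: -687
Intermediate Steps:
D(E) = 0
(D(43) + 13921) - 14608 = (0 + 13921) - 14608 = 13921 - 14608 = -687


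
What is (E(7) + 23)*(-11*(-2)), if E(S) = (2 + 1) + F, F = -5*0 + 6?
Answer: 704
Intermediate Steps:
F = 6 (F = 0 + 6 = 6)
E(S) = 9 (E(S) = (2 + 1) + 6 = 3 + 6 = 9)
(E(7) + 23)*(-11*(-2)) = (9 + 23)*(-11*(-2)) = 32*22 = 704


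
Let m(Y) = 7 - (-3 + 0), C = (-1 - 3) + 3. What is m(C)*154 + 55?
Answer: 1595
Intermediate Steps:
C = -1 (C = -4 + 3 = -1)
m(Y) = 10 (m(Y) = 7 - 1*(-3) = 7 + 3 = 10)
m(C)*154 + 55 = 10*154 + 55 = 1540 + 55 = 1595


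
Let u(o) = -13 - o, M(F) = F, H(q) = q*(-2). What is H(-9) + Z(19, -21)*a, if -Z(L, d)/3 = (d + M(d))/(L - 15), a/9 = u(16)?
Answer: -16407/2 ≈ -8203.5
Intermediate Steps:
H(q) = -2*q
a = -261 (a = 9*(-13 - 1*16) = 9*(-13 - 16) = 9*(-29) = -261)
Z(L, d) = -6*d/(-15 + L) (Z(L, d) = -3*(d + d)/(L - 15) = -3*2*d/(-15 + L) = -6*d/(-15 + L))
H(-9) + Z(19, -21)*a = -2*(-9) - 6*(-21)/(-15 + 19)*(-261) = 18 - 6*(-21)/4*(-261) = 18 - 6*(-21)*¼*(-261) = 18 + (63/2)*(-261) = 18 - 16443/2 = -16407/2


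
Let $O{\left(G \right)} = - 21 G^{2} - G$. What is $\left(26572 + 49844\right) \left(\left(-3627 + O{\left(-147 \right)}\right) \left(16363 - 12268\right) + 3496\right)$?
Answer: $-143089957916544$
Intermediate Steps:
$O{\left(G \right)} = - G - 21 G^{2}$
$\left(26572 + 49844\right) \left(\left(-3627 + O{\left(-147 \right)}\right) \left(16363 - 12268\right) + 3496\right) = \left(26572 + 49844\right) \left(\left(-3627 - - 147 \left(1 + 21 \left(-147\right)\right)\right) \left(16363 - 12268\right) + 3496\right) = 76416 \left(\left(-3627 - - 147 \left(1 - 3087\right)\right) 4095 + 3496\right) = 76416 \left(\left(-3627 - \left(-147\right) \left(-3086\right)\right) 4095 + 3496\right) = 76416 \left(\left(-3627 - 453642\right) 4095 + 3496\right) = 76416 \left(\left(-457269\right) 4095 + 3496\right) = 76416 \left(-1872516555 + 3496\right) = 76416 \left(-1872513059\right) = -143089957916544$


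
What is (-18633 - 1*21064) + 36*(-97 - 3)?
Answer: -43297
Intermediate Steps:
(-18633 - 1*21064) + 36*(-97 - 3) = (-18633 - 21064) + 36*(-100) = -39697 - 3600 = -43297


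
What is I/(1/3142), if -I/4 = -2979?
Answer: 37440072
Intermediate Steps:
I = 11916 (I = -4*(-2979) = 11916)
I/(1/3142) = 11916/(1/3142) = 11916*3142 = 37440072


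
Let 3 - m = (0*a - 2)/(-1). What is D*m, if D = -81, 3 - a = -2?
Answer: -81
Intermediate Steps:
a = 5 (a = 3 - 1*(-2) = 3 + 2 = 5)
m = 1 (m = 3 - (0*5 - 2)/(-1) = 3 - (0 - 2)*(-1) = 3 - (-2)*(-1) = 3 - 1*2 = 3 - 2 = 1)
D*m = -81*1 = -81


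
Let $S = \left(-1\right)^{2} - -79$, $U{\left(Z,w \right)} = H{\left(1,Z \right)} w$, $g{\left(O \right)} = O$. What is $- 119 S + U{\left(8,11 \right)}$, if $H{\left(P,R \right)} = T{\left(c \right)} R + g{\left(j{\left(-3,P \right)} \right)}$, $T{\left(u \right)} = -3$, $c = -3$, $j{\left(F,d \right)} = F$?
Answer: $-9817$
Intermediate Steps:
$H{\left(P,R \right)} = -3 - 3 R$ ($H{\left(P,R \right)} = - 3 R - 3 = -3 - 3 R$)
$U{\left(Z,w \right)} = w \left(-3 - 3 Z\right)$ ($U{\left(Z,w \right)} = \left(-3 - 3 Z\right) w = w \left(-3 - 3 Z\right)$)
$S = 80$ ($S = 1 + 79 = 80$)
$- 119 S + U{\left(8,11 \right)} = \left(-119\right) 80 + 3 \cdot 11 \left(-1 - 8\right) = -9520 + 3 \cdot 11 \left(-1 - 8\right) = -9520 + 3 \cdot 11 \left(-9\right) = -9520 - 297 = -9817$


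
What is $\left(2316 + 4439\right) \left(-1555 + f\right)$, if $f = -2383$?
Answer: $-26601190$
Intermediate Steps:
$\left(2316 + 4439\right) \left(-1555 + f\right) = \left(2316 + 4439\right) \left(-1555 - 2383\right) = 6755 \left(-3938\right) = -26601190$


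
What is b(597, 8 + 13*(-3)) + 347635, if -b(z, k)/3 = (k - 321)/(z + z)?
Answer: 69179541/199 ≈ 3.4764e+5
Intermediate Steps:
b(z, k) = -3*(-321 + k)/(2*z) (b(z, k) = -3*(k - 321)/(z + z) = -3*(-321 + k)/(2*z))
b(597, 8 + 13*(-3)) + 347635 = (3/2)*(321 - (8 + 13*(-3)))/597 + 347635 = (3/2)*(1/597)*(321 - (8 - 39)) + 347635 = (3/2)*(1/597)*(321 - 1*(-31)) + 347635 = (3/2)*(1/597)*(321 + 31) + 347635 = (3/2)*(1/597)*352 + 347635 = 176/199 + 347635 = 69179541/199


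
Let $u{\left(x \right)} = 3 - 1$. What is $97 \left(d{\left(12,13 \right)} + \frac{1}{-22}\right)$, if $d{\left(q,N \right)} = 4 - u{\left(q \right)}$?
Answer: $\frac{4171}{22} \approx 189.59$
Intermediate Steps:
$u{\left(x \right)} = 2$
$d{\left(q,N \right)} = 2$ ($d{\left(q,N \right)} = 4 - 2 = 2$)
$97 \left(d{\left(12,13 \right)} + \frac{1}{-22}\right) = 97 \left(2 + \frac{1}{-22}\right) = 97 \left(2 - \frac{1}{22}\right) = 97 \cdot \frac{43}{22} = \frac{4171}{22}$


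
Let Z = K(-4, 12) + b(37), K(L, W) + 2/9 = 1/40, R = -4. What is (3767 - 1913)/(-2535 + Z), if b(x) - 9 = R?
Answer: -667440/910871 ≈ -0.73275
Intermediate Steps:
K(L, W) = -71/360 (K(L, W) = -2/9 + 1/40 = -71/360)
b(x) = 5 (b(x) = 9 - 4 = 5)
Z = 1729/360 (Z = -71/360 + 5 = 1729/360 ≈ 4.8028)
(3767 - 1913)/(-2535 + Z) = (3767 - 1913)/(-2535 + 1729/360) = 1854/(-910871/360) = 1854*(-360/910871) = -667440/910871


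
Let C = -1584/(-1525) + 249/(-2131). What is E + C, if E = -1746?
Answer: -5671111371/3249775 ≈ -1745.1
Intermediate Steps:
C = 2995779/3249775 (C = -1584*(-1/1525) + 249*(-1/2131) = 1584/1525 - 249/2131 = 2995779/3249775 ≈ 0.92184)
E + C = -1746 + 2995779/3249775 = -5671111371/3249775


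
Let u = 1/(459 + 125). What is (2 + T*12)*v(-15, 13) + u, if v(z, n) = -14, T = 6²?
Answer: -3548383/584 ≈ -6076.0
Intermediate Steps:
T = 36
u = 1/584 ≈ 0.0017123
(2 + T*12)*v(-15, 13) + u = (2 + 36*12)*(-14) + 1/584 = (2 + 432)*(-14) + 1/584 = 434*(-14) + 1/584 = -6076 + 1/584 = -3548383/584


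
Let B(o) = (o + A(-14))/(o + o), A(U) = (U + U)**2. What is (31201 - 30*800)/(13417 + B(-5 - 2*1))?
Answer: 14402/26723 ≈ 0.53894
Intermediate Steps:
A(U) = 4*U**2 (A(U) = (2*U)**2 = 4*U**2)
B(o) = (784 + o)/(2*o) (B(o) = (o + 4*(-14)**2)/(o + o) = (o + 4*196)/((2*o)) = (o + 784)*(1/(2*o)) = (784 + o)*(1/(2*o)) = (784 + o)/(2*o))
(31201 - 30*800)/(13417 + B(-5 - 2*1)) = (31201 - 30*800)/(13417 + (784 + (-5 - 2*1))/(2*(-5 - 2*1))) = (31201 - 24000)/(13417 + (784 + (-5 - 2))/(2*(-5 - 2))) = 7201/(13417 + (1/2)*(784 - 7)/(-7)) = 7201/(13417 + (1/2)*(-1/7)*777) = 7201/(13417 - 111/2) = 7201/(26723/2) = 7201*(2/26723) = 14402/26723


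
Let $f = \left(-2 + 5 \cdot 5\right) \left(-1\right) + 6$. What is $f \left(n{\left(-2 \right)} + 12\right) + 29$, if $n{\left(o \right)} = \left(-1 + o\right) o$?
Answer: $-277$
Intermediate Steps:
$n{\left(o \right)} = o \left(-1 + o\right)$
$f = -17$ ($f = \left(-2 + 25\right) \left(-1\right) + 6 = 23 \left(-1\right) + 6 = -23 + 6 = -17$)
$f \left(n{\left(-2 \right)} + 12\right) + 29 = - 17 \left(- 2 \left(-1 - 2\right) + 12\right) + 29 = - 17 \left(\left(-2\right) \left(-3\right) + 12\right) + 29 = - 17 \left(6 + 12\right) + 29 = \left(-17\right) 18 + 29 = -306 + 29 = -277$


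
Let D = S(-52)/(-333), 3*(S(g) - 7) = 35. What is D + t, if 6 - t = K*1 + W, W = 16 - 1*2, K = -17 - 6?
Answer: 14929/999 ≈ 14.944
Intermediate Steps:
K = -23
W = 14 (W = 16 - 2 = 14)
S(g) = 56/3 (S(g) = 7 + (⅓)*35 = 7 + 35/3 = 56/3)
t = 15 (t = 6 - (-23*1 + 14) = 6 - (-23 + 14) = 6 - 1*(-9) = 6 + 9 = 15)
D = -56/999 (D = (56/3)/(-333) = (56/3)*(-1/333) = -56/999 ≈ -0.056056)
D + t = -56/999 + 15 = 14929/999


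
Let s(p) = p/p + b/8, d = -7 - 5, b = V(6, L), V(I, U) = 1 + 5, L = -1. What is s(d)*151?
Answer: 1057/4 ≈ 264.25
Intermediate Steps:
V(I, U) = 6
b = 6
d = -12
s(p) = 7/4 (s(p) = p/p + 6/8 = 1 + 6*(1/8) = 1 + 3/4 = 7/4)
s(d)*151 = (7/4)*151 = 1057/4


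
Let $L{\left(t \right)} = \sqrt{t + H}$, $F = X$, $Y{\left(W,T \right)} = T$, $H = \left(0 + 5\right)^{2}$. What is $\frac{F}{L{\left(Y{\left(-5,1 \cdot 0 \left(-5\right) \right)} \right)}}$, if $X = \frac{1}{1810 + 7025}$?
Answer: $\frac{1}{44175} \approx 2.2637 \cdot 10^{-5}$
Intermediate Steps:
$H = 25$ ($H = 5^{2} = 25$)
$X = \frac{1}{8835} \approx 0.00011319$
$F = \frac{1}{8835} \approx 0.00011319$
$L{\left(t \right)} = \sqrt{25 + t}$ ($L{\left(t \right)} = \sqrt{t + 25} = \sqrt{25 + t}$)
$\frac{F}{L{\left(Y{\left(-5,1 \cdot 0 \left(-5\right) \right)} \right)}} = \frac{1}{8835 \sqrt{25 + 1 \cdot 0 \left(-5\right)}} = \frac{1}{8835 \sqrt{25 + 0 \left(-5\right)}} = \frac{1}{8835 \sqrt{25 + 0}} = \frac{1}{8835 \sqrt{25}} = \frac{1}{8835 \cdot 5} = \frac{1}{8835} \cdot \frac{1}{5} = \frac{1}{44175}$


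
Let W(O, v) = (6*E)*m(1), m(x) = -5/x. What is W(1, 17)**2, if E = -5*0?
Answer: 0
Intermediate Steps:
E = 0
W(O, v) = 0 (W(O, v) = (6*0)*(-5/1) = 0*(-5*1) = 0*(-5) = 0)
W(1, 17)**2 = 0**2 = 0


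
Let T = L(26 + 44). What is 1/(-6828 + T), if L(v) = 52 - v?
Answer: -1/6846 ≈ -0.00014607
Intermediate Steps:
T = -18 (T = 52 - (26 + 44) = 52 - 1*70 = 52 - 70 = -18)
1/(-6828 + T) = 1/(-6828 - 18) = 1/(-6846) = -1/6846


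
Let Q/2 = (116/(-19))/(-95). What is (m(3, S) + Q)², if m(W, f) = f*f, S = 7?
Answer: 7863610329/3258025 ≈ 2413.6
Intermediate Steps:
Q = 232/1805 (Q = 2*((116/(-19))/(-95)) = 2*((116*(-1/19))*(-1/95)) = 2*(-116/19*(-1/95)) = 2*(116/1805) = 232/1805 ≈ 0.12853)
m(W, f) = f²
(m(3, S) + Q)² = (7² + 232/1805)² = (49 + 232/1805)² = (88677/1805)² = 7863610329/3258025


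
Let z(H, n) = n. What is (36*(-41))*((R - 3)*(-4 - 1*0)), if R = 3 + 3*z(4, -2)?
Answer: -35424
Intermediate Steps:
R = -3 (R = 3 + 3*(-2) = 3 - 6 = -3)
(36*(-41))*((R - 3)*(-4 - 1*0)) = (36*(-41))*((-3 - 3)*(-4 - 1*0)) = -(-8856)*(-4 + 0) = -(-8856)*(-4) = -1476*24 = -35424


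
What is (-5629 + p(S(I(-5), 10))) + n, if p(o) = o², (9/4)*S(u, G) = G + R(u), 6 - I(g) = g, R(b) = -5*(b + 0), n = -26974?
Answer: -32203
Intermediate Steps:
R(b) = -5*b
I(g) = 6 - g
S(u, G) = -20*u/9 + 4*G/9 (S(u, G) = 4*(G - 5*u)/9 = -20*u/9 + 4*G/9)
(-5629 + p(S(I(-5), 10))) + n = (-5629 + (-20*(6 - 1*(-5))/9 + (4/9)*10)²) - 26974 = (-5629 + (-20*(6 + 5)/9 + 40/9)²) - 26974 = (-5629 + (-20/9*11 + 40/9)²) - 26974 = (-5629 + (-220/9 + 40/9)²) - 26974 = (-5629 + (-20)²) - 26974 = (-5629 + 400) - 26974 = -5229 - 26974 = -32203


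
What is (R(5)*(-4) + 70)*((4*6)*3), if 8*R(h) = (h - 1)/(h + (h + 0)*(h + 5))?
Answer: 277056/55 ≈ 5037.4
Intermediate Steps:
R(h) = (-1 + h)/(8*(h + h*(5 + h))) (R(h) = ((h - 1)/(h + (h + 0)*(h + 5)))/8 = ((-1 + h)/(h + h*(5 + h)))/8 = (-1 + h)/(8*(h + h*(5 + h))))
(R(5)*(-4) + 70)*((4*6)*3) = (((⅛)*(-1 + 5)/(5*(6 + 5)))*(-4) + 70)*((4*6)*3) = (((⅛)*(⅕)*4/11)*(-4) + 70)*(24*3) = (((⅛)*(⅕)*(1/11)*4)*(-4) + 70)*72 = ((1/110)*(-4) + 70)*72 = (-2/55 + 70)*72 = (3848/55)*72 = 277056/55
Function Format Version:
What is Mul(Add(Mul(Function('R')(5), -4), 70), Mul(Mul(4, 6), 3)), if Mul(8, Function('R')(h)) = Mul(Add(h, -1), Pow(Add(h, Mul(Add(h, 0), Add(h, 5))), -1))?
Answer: Rational(277056, 55) ≈ 5037.4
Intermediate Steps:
Function('R')(h) = Mul(Rational(1, 8), Pow(Add(h, Mul(h, Add(5, h))), -1), Add(-1, h)) (Function('R')(h) = Mul(Rational(1, 8), Mul(Add(h, -1), Pow(Add(h, Mul(Add(h, 0), Add(h, 5))), -1))) = Mul(Rational(1, 8), Mul(Add(-1, h), Pow(Add(h, Mul(h, Add(5, h))), -1))) = Mul(Rational(1, 8), Mul(Pow(Add(h, Mul(h, Add(5, h))), -1), Add(-1, h))) = Mul(Rational(1, 8), Pow(Add(h, Mul(h, Add(5, h))), -1), Add(-1, h)))
Mul(Add(Mul(Function('R')(5), -4), 70), Mul(Mul(4, 6), 3)) = Mul(Add(Mul(Mul(Rational(1, 8), Pow(5, -1), Pow(Add(6, 5), -1), Add(-1, 5)), -4), 70), Mul(Mul(4, 6), 3)) = Mul(Add(Mul(Mul(Rational(1, 8), Rational(1, 5), Pow(11, -1), 4), -4), 70), Mul(24, 3)) = Mul(Add(Mul(Mul(Rational(1, 8), Rational(1, 5), Rational(1, 11), 4), -4), 70), 72) = Mul(Add(Mul(Rational(1, 110), -4), 70), 72) = Mul(Add(Rational(-2, 55), 70), 72) = Mul(Rational(3848, 55), 72) = Rational(277056, 55)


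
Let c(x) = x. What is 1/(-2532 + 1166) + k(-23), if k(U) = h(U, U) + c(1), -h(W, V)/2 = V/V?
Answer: -1367/1366 ≈ -1.0007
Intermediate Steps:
h(W, V) = -2 (h(W, V) = -2*V/V = -2*1 = -2)
k(U) = -1 (k(U) = -2 + 1 = -1)
1/(-2532 + 1166) + k(-23) = 1/(-2532 + 1166) - 1 = 1/(-1366) - 1 = -1/1366 - 1 = -1367/1366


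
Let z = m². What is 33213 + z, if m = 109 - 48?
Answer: 36934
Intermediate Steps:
m = 61
z = 3721 (z = 61² = 3721)
33213 + z = 33213 + 3721 = 36934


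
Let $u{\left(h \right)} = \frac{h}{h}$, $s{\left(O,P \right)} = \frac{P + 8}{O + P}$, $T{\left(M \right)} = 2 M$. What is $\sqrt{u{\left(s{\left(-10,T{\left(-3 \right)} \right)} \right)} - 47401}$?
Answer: $10 i \sqrt{474} \approx 217.72 i$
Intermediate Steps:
$s{\left(O,P \right)} = \frac{8 + P}{O + P}$
$u{\left(h \right)} = 1$
$\sqrt{u{\left(s{\left(-10,T{\left(-3 \right)} \right)} \right)} - 47401} = \sqrt{1 - 47401} = \sqrt{-47400} = 10 i \sqrt{474}$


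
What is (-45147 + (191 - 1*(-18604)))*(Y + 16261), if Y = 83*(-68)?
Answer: -279779184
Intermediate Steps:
Y = -5644
(-45147 + (191 - 1*(-18604)))*(Y + 16261) = (-45147 + (191 - 1*(-18604)))*(-5644 + 16261) = (-45147 + (191 + 18604))*10617 = (-45147 + 18795)*10617 = -26352*10617 = -279779184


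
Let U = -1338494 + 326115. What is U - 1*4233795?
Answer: -5246174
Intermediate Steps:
U = -1012379
U - 1*4233795 = -1012379 - 1*4233795 = -1012379 - 4233795 = -5246174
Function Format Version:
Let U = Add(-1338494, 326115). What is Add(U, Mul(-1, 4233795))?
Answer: -5246174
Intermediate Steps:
U = -1012379
Add(U, Mul(-1, 4233795)) = Add(-1012379, Mul(-1, 4233795)) = Add(-1012379, -4233795) = -5246174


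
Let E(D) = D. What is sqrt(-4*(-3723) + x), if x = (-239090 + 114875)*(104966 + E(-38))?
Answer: 2*I*sqrt(3258404157) ≈ 1.1416e+5*I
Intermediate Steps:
x = -13033631520 (x = (-239090 + 114875)*(104966 - 38) = -124215*104928 = -13033631520)
sqrt(-4*(-3723) + x) = sqrt(-4*(-3723) - 13033631520) = sqrt(14892 - 13033631520) = sqrt(-13033616628) = 2*I*sqrt(3258404157)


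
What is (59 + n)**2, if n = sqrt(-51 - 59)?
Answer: (59 + I*sqrt(110))**2 ≈ 3371.0 + 1237.6*I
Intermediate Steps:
n = I*sqrt(110) (n = sqrt(-110) = I*sqrt(110) ≈ 10.488*I)
(59 + n)**2 = (59 + I*sqrt(110))**2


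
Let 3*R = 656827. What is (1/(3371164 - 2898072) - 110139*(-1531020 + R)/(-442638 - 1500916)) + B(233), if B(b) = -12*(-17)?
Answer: -34089693640359921/459739924484 ≈ -74150.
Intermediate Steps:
R = 656827/3 (R = (1/3)*656827 = 656827/3 ≈ 2.1894e+5)
B(b) = 204
(1/(3371164 - 2898072) - 110139*(-1531020 + R)/(-442638 - 1500916)) + B(233) = (1/(3371164 - 2898072) - 110139*(-1531020 + 656827/3)/(-442638 - 1500916)) + 204 = (1/473092 - 110139/((-1943554/(-3936233/3)))) + 204 = (1/473092 - 110139/((-1943554*(-3/3936233)))) + 204 = (1/473092 - 110139/5830662/3936233) + 204 = (1/473092 - 110139*3936233/5830662) + 204 = (1/473092 - 144510922129/1943554) + 204 = -34183480584954657/459739924484 + 204 = -34089693640359921/459739924484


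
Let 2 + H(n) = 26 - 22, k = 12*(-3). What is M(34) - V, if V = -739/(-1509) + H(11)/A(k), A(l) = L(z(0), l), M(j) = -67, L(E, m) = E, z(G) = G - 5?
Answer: -506192/7545 ≈ -67.090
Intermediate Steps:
z(G) = -5 + G
k = -36
A(l) = -5 (A(l) = -5 + 0 = -5)
H(n) = 2 (H(n) = -2 + (26 - 22) = -2 + 4 = 2)
V = 677/7545 (V = -739/(-1509) + 2/(-5) = -739*(-1/1509) + 2*(-⅕) = 739/1509 - ⅖ = 677/7545 ≈ 0.089728)
M(34) - V = -67 - 1*677/7545 = -67 - 677/7545 = -506192/7545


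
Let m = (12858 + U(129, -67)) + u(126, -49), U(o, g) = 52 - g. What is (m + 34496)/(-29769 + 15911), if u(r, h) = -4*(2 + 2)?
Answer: -47457/13858 ≈ -3.4245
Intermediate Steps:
u(r, h) = -16 (u(r, h) = -4*4 = -16)
m = 12961 (m = (12858 + (52 - 1*(-67))) - 16 = (12858 + (52 + 67)) - 16 = (12858 + 119) - 16 = 12977 - 16 = 12961)
(m + 34496)/(-29769 + 15911) = (12961 + 34496)/(-29769 + 15911) = 47457/(-13858) = 47457*(-1/13858) = -47457/13858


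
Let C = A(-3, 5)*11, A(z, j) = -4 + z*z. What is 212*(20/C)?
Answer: 848/11 ≈ 77.091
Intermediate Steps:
A(z, j) = -4 + z**2
C = 55 (C = (-4 + (-3)**2)*11 = (-4 + 9)*11 = 5*11 = 55)
212*(20/C) = 212*(20/55) = 212*(20*(1/55)) = 212*(4/11) = 848/11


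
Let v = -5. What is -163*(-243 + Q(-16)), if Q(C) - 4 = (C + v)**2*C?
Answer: 1189085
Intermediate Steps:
Q(C) = 4 + C*(-5 + C)**2 (Q(C) = 4 + (C - 5)**2*C = 4 + (-5 + C)**2*C = 4 + C*(-5 + C)**2)
-163*(-243 + Q(-16)) = -163*(-243 + (4 - 16*(-5 - 16)**2)) = -163*(-243 + (4 - 16*(-21)**2)) = -163*(-243 + (4 - 16*441)) = -163*(-243 + (4 - 7056)) = -163*(-243 - 7052) = -163*(-7295) = 1189085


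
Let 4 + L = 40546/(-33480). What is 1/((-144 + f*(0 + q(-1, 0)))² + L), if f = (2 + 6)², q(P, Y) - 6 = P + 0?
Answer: 16740/518451007 ≈ 3.2288e-5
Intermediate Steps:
L = -87233/16740 (L = -4 + 40546/(-33480) = -4 + 40546*(-1/33480) = -4 - 20273/16740 = -87233/16740 ≈ -5.2111)
q(P, Y) = 6 + P (q(P, Y) = 6 + (P + 0) = 6 + P)
f = 64 (f = 8² = 64)
1/((-144 + f*(0 + q(-1, 0)))² + L) = 1/((-144 + 64*(0 + (6 - 1)))² - 87233/16740) = 1/((-144 + 64*(0 + 5))² - 87233/16740) = 1/((-144 + 64*5)² - 87233/16740) = 1/((-144 + 320)² - 87233/16740) = 1/(176² - 87233/16740) = 1/(30976 - 87233/16740) = 1/(518451007/16740) = 16740/518451007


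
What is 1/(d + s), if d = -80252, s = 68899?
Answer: -1/11353 ≈ -8.8082e-5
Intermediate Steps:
1/(d + s) = 1/(-80252 + 68899) = 1/(-11353) = -1/11353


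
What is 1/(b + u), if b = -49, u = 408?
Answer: 1/359 ≈ 0.0027855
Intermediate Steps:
1/(b + u) = 1/(-49 + 408) = 1/359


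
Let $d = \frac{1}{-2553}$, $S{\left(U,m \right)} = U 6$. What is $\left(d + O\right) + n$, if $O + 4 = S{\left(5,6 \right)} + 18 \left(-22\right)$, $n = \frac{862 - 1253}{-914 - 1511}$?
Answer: $- \frac{2289683452}{6191025} \approx -369.84$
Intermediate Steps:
$n = \frac{391}{2425}$ ($n = - \frac{391}{-2425} = \left(-391\right) \left(- \frac{1}{2425}\right) = \frac{391}{2425} \approx 0.16124$)
$S{\left(U,m \right)} = 6 U$
$d = - \frac{1}{2553} \approx -0.0003917$
$O = -370$ ($O = -4 + \left(6 \cdot 5 + 18 \left(-22\right)\right) = -4 + \left(30 - 396\right) = -4 - 366 = -370$)
$\left(d + O\right) + n = \left(- \frac{1}{2553} - 370\right) + \frac{391}{2425} = - \frac{944611}{2553} + \frac{391}{2425} = - \frac{2289683452}{6191025}$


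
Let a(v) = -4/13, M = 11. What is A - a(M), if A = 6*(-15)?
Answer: -1166/13 ≈ -89.692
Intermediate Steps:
a(v) = -4/13 (a(v) = -4*1/13 = -4/13)
A = -90
A - a(M) = -90 - 1*(-4/13) = -90 + 4/13 = -1166/13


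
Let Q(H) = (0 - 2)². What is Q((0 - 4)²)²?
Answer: 16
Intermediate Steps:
Q(H) = 4 (Q(H) = (-2)² = 4)
Q((0 - 4)²)² = 4² = 16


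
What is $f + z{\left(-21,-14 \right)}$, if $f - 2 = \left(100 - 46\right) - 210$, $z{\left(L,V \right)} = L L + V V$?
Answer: $483$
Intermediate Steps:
$z{\left(L,V \right)} = L^{2} + V^{2}$
$f = -154$ ($f = 2 + \left(\left(100 - 46\right) - 210\right) = 2 + \left(54 - 210\right) = 2 - 156 = -154$)
$f + z{\left(-21,-14 \right)} = -154 + \left(\left(-21\right)^{2} + \left(-14\right)^{2}\right) = -154 + \left(441 + 196\right) = -154 + 637 = 483$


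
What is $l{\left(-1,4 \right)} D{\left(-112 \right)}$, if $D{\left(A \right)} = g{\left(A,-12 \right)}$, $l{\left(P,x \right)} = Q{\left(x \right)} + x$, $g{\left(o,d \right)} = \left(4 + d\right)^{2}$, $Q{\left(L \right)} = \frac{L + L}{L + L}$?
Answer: $320$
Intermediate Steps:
$Q{\left(L \right)} = 1$ ($Q{\left(L \right)} = \frac{2 L}{2 L} = 2 L \frac{1}{2 L} = 1$)
$l{\left(P,x \right)} = 1 + x$
$D{\left(A \right)} = 64$ ($D{\left(A \right)} = \left(4 - 12\right)^{2} = \left(-8\right)^{2} = 64$)
$l{\left(-1,4 \right)} D{\left(-112 \right)} = \left(1 + 4\right) 64 = 5 \cdot 64 = 320$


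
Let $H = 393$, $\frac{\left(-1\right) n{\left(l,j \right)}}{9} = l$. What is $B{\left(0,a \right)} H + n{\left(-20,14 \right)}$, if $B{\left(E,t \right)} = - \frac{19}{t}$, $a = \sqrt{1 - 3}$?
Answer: $180 + \frac{7467 i \sqrt{2}}{2} \approx 180.0 + 5280.0 i$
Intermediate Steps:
$n{\left(l,j \right)} = - 9 l$
$a = i \sqrt{2}$ ($a = \sqrt{-2} = i \sqrt{2} \approx 1.4142 i$)
$B{\left(0,a \right)} H + n{\left(-20,14 \right)} = - \frac{19}{i \sqrt{2}} \cdot 393 - -180 = - 19 \left(- \frac{i \sqrt{2}}{2}\right) 393 + 180 = \frac{19 i \sqrt{2}}{2} \cdot 393 + 180 = \frac{7467 i \sqrt{2}}{2} + 180 = 180 + \frac{7467 i \sqrt{2}}{2}$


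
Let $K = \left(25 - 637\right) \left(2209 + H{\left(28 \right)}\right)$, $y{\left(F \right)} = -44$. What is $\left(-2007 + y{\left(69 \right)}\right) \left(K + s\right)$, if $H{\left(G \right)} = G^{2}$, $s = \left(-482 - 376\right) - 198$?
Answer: $3759015372$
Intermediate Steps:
$s = -1056$ ($s = \left(-482 + \left(-827 + 451\right)\right) - 198 = \left(-482 - 376\right) - 198 = -858 - 198 = -1056$)
$K = -1831716$ ($K = \left(25 - 637\right) \left(2209 + 28^{2}\right) = - 612 \left(2209 + 784\right) = \left(-612\right) 2993 = -1831716$)
$\left(-2007 + y{\left(69 \right)}\right) \left(K + s\right) = \left(-2007 - 44\right) \left(-1831716 - 1056\right) = \left(-2051\right) \left(-1832772\right) = 3759015372$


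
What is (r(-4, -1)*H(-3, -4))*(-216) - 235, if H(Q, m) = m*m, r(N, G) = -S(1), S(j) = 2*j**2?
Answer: 6677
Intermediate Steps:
r(N, G) = -2 (r(N, G) = -2*1**2 = -2)
H(Q, m) = m**2
(r(-4, -1)*H(-3, -4))*(-216) - 235 = -2*(-4)**2*(-216) - 235 = -2*16*(-216) - 235 = -32*(-216) - 235 = 6912 - 235 = 6677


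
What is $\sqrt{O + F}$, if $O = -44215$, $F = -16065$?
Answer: $2 i \sqrt{15070} \approx 245.52 i$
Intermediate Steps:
$\sqrt{O + F} = \sqrt{-44215 - 16065} = \sqrt{-60280} = 2 i \sqrt{15070}$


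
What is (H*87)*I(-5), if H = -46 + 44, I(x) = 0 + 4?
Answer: -696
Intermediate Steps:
I(x) = 4
H = -2
(H*87)*I(-5) = -2*87*4 = -174*4 = -696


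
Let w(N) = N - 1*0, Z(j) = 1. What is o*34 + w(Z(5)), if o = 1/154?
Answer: 94/77 ≈ 1.2208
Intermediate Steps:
o = 1/154 ≈ 0.0064935
w(N) = N (w(N) = N + 0 = N)
o*34 + w(Z(5)) = (1/154)*34 + 1 = 17/77 + 1 = 94/77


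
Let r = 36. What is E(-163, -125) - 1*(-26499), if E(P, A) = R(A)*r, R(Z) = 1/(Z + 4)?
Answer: 3206343/121 ≈ 26499.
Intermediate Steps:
R(Z) = 1/(4 + Z)
E(P, A) = 36/(4 + A)
E(-163, -125) - 1*(-26499) = 36/(4 - 125) - 1*(-26499) = 36/(-121) + 26499 = 36*(-1/121) + 26499 = -36/121 + 26499 = 3206343/121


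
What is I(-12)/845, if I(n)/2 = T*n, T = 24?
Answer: -576/845 ≈ -0.68166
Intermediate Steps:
I(n) = 48*n (I(n) = 2*(24*n) = 48*n)
I(-12)/845 = (48*(-12))/845 = -576*1/845 = -576/845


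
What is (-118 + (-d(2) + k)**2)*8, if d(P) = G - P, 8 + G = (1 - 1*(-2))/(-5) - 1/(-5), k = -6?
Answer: -19728/25 ≈ -789.12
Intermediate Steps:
G = -42/5 (G = -8 + ((1 - 1*(-2))/(-5) - 1/(-5)) = -8 + ((1 + 2)*(-1/5) - 1*(-1/5)) = -8 + (3*(-1/5) + 1/5) = -8 + (-3/5 + 1/5) = -8 - 2/5 = -42/5 ≈ -8.4000)
d(P) = -42/5 - P
(-118 + (-d(2) + k)**2)*8 = (-118 + (-(-42/5 - 1*2) - 6)**2)*8 = (-118 + (-(-42/5 - 2) - 6)**2)*8 = (-118 + (-1*(-52/5) - 6)**2)*8 = (-118 + (52/5 - 6)**2)*8 = (-118 + (22/5)**2)*8 = (-118 + 484/25)*8 = -2466/25*8 = -19728/25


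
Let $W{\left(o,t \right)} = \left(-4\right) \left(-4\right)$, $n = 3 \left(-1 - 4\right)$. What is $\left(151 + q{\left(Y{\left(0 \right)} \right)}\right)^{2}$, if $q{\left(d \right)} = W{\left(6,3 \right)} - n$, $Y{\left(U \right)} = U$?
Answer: $33124$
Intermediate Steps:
$n = -15$ ($n = 3 \left(-5\right) = -15$)
$W{\left(o,t \right)} = 16$
$q{\left(d \right)} = 31$ ($q{\left(d \right)} = 16 - -15 = 16 + 15 = 31$)
$\left(151 + q{\left(Y{\left(0 \right)} \right)}\right)^{2} = \left(151 + 31\right)^{2} = 182^{2} = 33124$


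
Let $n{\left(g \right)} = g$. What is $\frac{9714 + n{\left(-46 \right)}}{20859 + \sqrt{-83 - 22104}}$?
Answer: $\frac{50416203}{108780017} - \frac{2417 i \sqrt{22187}}{108780017} \approx 0.46347 - 0.0033096 i$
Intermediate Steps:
$\frac{9714 + n{\left(-46 \right)}}{20859 + \sqrt{-83 - 22104}} = \frac{9714 - 46}{20859 + \sqrt{-83 - 22104}} = \frac{9668}{20859 + \sqrt{-22187}} = \frac{9668}{20859 + i \sqrt{22187}}$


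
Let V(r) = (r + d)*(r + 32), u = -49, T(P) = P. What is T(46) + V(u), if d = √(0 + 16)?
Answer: 811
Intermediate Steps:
d = 4 (d = √16 = 4)
V(r) = (4 + r)*(32 + r) (V(r) = (r + 4)*(r + 32) = (4 + r)*(32 + r))
T(46) + V(u) = 46 + (128 + (-49)² + 36*(-49)) = 46 + (128 + 2401 - 1764) = 46 + 765 = 811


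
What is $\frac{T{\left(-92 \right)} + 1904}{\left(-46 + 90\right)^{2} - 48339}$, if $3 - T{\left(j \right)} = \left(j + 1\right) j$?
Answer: $\frac{6465}{46403} \approx 0.13932$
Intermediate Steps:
$T{\left(j \right)} = 3 - j \left(1 + j\right)$ ($T{\left(j \right)} = 3 - \left(j + 1\right) j = 3 - \left(1 + j\right) j = 3 - j \left(1 + j\right)$)
$\frac{T{\left(-92 \right)} + 1904}{\left(-46 + 90\right)^{2} - 48339} = \frac{\left(3 - -92 - \left(-92\right)^{2}\right) + 1904}{\left(-46 + 90\right)^{2} - 48339} = \frac{\left(3 + 92 - 8464\right) + 1904}{44^{2} - 48339} = \frac{\left(3 + 92 - 8464\right) + 1904}{1936 - 48339} = \frac{-8369 + 1904}{-46403} = \left(-6465\right) \left(- \frac{1}{46403}\right) = \frac{6465}{46403}$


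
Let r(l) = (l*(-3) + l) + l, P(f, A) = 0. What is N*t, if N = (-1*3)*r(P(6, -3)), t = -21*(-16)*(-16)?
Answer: 0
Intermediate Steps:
r(l) = -l (r(l) = (-3*l + l) + l = -2*l + l = -l)
t = -5376 (t = 336*(-16) = -5376)
N = 0 (N = (-1*3)*(-1*0) = -3*0 = 0)
N*t = 0*(-5376) = 0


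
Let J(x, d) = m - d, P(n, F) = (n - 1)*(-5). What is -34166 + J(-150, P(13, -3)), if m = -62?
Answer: -34168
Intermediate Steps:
P(n, F) = 5 - 5*n (P(n, F) = (-1 + n)*(-5) = 5 - 5*n)
J(x, d) = -62 - d
-34166 + J(-150, P(13, -3)) = -34166 + (-62 - (5 - 5*13)) = -34166 + (-62 - (5 - 65)) = -34166 + (-62 - 1*(-60)) = -34166 + (-62 + 60) = -34166 - 2 = -34168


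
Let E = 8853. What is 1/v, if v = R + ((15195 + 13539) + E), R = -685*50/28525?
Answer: 1141/42885397 ≈ 2.6606e-5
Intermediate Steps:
R = -1370/1141 (R = -34250*1/28525 = -1370/1141 ≈ -1.2007)
v = 42885397/1141 (v = -1370/1141 + ((15195 + 13539) + 8853) = -1370/1141 + (28734 + 8853) = -1370/1141 + 37587 = 42885397/1141 ≈ 37586.)
1/v = 1/(42885397/1141) = 1141/42885397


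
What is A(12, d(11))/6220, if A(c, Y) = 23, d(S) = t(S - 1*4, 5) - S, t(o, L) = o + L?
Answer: 23/6220 ≈ 0.0036977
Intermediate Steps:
t(o, L) = L + o
d(S) = 1 (d(S) = (5 + (S - 1*4)) - S = (5 + (S - 4)) - S = (5 + (-4 + S)) - S = (1 + S) - S = 1)
A(12, d(11))/6220 = 23/6220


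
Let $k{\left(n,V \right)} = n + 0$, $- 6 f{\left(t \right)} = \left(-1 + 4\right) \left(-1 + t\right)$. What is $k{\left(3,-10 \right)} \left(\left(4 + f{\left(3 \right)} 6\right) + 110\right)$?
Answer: $324$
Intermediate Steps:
$f{\left(t \right)} = \frac{1}{2} - \frac{t}{2}$ ($f{\left(t \right)} = - \frac{\left(-1 + 4\right) \left(-1 + t\right)}{6} = - \frac{3 \left(-1 + t\right)}{6} = - \frac{-3 + 3 t}{6} = \frac{1}{2} - \frac{t}{2}$)
$k{\left(n,V \right)} = n$
$k{\left(3,-10 \right)} \left(\left(4 + f{\left(3 \right)} 6\right) + 110\right) = 3 \left(\left(4 + \left(\frac{1}{2} - \frac{3}{2}\right) 6\right) + 110\right) = 3 \left(\left(4 - 6\right) + 110\right) = 3 \left(-2 + 110\right) = 3 \cdot 108 = 324$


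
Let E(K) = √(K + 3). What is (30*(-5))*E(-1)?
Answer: -150*√2 ≈ -212.13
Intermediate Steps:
E(K) = √(3 + K)
(30*(-5))*E(-1) = (30*(-5))*√(3 - 1) = -150*√2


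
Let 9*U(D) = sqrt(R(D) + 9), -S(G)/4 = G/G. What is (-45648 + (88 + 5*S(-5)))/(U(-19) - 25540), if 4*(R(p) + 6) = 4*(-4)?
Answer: 94293169200/52835619601 + 410220*I/52835619601 ≈ 1.7847 + 7.7641e-6*I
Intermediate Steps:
R(p) = -10 (R(p) = -6 + (4*(-4))/4 = -6 + (1/4)*(-16) = -6 - 4 = -10)
S(G) = -4 (S(G) = -4*G/G = -4*1 = -4)
U(D) = I/9 (U(D) = sqrt(-10 + 9)/9 = sqrt(-1)/9 = I/9)
(-45648 + (88 + 5*S(-5)))/(U(-19) - 25540) = (-45648 + (88 + 5*(-4)))/(I/9 - 25540) = (-45648 + (88 - 20))/(-25540 + I/9) = (-45648 + 68)*(81*(-25540 - I/9)/52835619601) = -3691980*(-25540 - I/9)/52835619601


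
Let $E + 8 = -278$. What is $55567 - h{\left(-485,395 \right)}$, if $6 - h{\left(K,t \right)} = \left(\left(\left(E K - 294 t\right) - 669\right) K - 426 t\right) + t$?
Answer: $-10739149$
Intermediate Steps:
$E = -286$ ($E = -8 - 278 = -286$)
$h{\left(K,t \right)} = 6 + 425 t - K \left(-669 - 294 t - 286 K\right)$ ($h{\left(K,t \right)} = 6 - \left(\left(\left(\left(- 286 K - 294 t\right) - 669\right) K - 426 t\right) + t\right) = 6 - \left(\left(\left(\left(- 294 t - 286 K\right) - 669\right) K - 426 t\right) + t\right) = 6 - \left(\left(\left(-669 - 294 t - 286 K\right) K - 426 t\right) + t\right) = 6 - \left(\left(K \left(-669 - 294 t - 286 K\right) - 426 t\right) + t\right) = 6 - \left(\left(- 426 t + K \left(-669 - 294 t - 286 K\right)\right) + t\right) = 6 - \left(- 425 t + K \left(-669 - 294 t - 286 K\right)\right) = 6 + 425 t - K \left(-669 - 294 t - 286 K\right)$)
$55567 - h{\left(-485,395 \right)} = 55567 - \left(6 + 286 \left(-485\right)^{2} + 425 \cdot 395 + 669 \left(-485\right) + 294 \left(-485\right) 395\right) = 55567 - \left(6 + 286 \cdot 235225 + 167875 - 324465 - 56323050\right) = 55567 - \left(6 + 67274350 + 167875 - 324465 - 56323050\right) = 55567 - 10794716 = -10739149$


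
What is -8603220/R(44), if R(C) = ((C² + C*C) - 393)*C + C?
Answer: -143387/2552 ≈ -56.186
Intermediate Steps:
R(C) = C + C*(-393 + 2*C²) (R(C) = ((C² + C²) - 393)*C + C = (2*C² - 393)*C + C = (-393 + 2*C²)*C + C = C*(-393 + 2*C²) + C = C + C*(-393 + 2*C²))
-8603220/R(44) = -8603220*1/(88*(-196 + 44²)) = -8603220*1/(88*(-196 + 1936)) = -8603220/(2*44*1740) = -8603220/153120 = -8603220*1/153120 = -143387/2552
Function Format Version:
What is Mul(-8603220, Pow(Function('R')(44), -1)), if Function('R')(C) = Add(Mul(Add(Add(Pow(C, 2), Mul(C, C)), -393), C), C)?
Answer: Rational(-143387, 2552) ≈ -56.186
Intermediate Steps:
Function('R')(C) = Add(C, Mul(C, Add(-393, Mul(2, Pow(C, 2))))) (Function('R')(C) = Add(Mul(Add(Add(Pow(C, 2), Pow(C, 2)), -393), C), C) = Add(Mul(Add(Mul(2, Pow(C, 2)), -393), C), C) = Add(Mul(Add(-393, Mul(2, Pow(C, 2))), C), C) = Add(Mul(C, Add(-393, Mul(2, Pow(C, 2)))), C) = Add(C, Mul(C, Add(-393, Mul(2, Pow(C, 2))))))
Mul(-8603220, Pow(Function('R')(44), -1)) = Mul(-8603220, Pow(Mul(2, 44, Add(-196, Pow(44, 2))), -1)) = Mul(-8603220, Pow(Mul(2, 44, Add(-196, 1936)), -1)) = Mul(-8603220, Pow(Mul(2, 44, 1740), -1)) = Mul(-8603220, Pow(153120, -1)) = Mul(-8603220, Rational(1, 153120)) = Rational(-143387, 2552)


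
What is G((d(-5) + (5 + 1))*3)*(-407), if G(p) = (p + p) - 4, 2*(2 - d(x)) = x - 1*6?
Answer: -31339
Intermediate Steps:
d(x) = 5 - x/2 (d(x) = 2 - (x - 1*6)/2 = 2 - (x - 6)/2 = 2 - (-6 + x)/2 = 2 + (3 - x/2) = 5 - x/2)
G(p) = -4 + 2*p (G(p) = 2*p - 4 = -4 + 2*p)
G((d(-5) + (5 + 1))*3)*(-407) = (-4 + 2*(((5 - ½*(-5)) + (5 + 1))*3))*(-407) = (-4 + 2*(((5 + 5/2) + 6)*3))*(-407) = (-4 + 2*((15/2 + 6)*3))*(-407) = (-4 + 2*((27/2)*3))*(-407) = (-4 + 2*(81/2))*(-407) = (-4 + 81)*(-407) = 77*(-407) = -31339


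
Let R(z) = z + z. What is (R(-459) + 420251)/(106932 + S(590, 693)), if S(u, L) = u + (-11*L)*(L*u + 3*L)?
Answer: -419333/3132556705 ≈ -0.00013386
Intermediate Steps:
R(z) = 2*z
S(u, L) = u - 11*L*(3*L + L*u) (S(u, L) = u + (-11*L)*(3*L + L*u) = u - 11*L*(3*L + L*u))
(R(-459) + 420251)/(106932 + S(590, 693)) = (2*(-459) + 420251)/(106932 + (590 - 33*693² - 11*590*693²)) = (-918 + 420251)/(106932 + (590 - 33*480249 - 11*590*480249)) = 419333/(106932 + (590 - 15848217 - 3116816010)) = 419333/(106932 - 3132663637) = 419333/(-3132556705) = 419333*(-1/3132556705) = -419333/3132556705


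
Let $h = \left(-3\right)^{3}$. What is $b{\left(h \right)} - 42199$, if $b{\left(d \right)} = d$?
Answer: $-42226$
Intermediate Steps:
$h = -27$
$b{\left(h \right)} - 42199 = -27 - 42199 = -42226$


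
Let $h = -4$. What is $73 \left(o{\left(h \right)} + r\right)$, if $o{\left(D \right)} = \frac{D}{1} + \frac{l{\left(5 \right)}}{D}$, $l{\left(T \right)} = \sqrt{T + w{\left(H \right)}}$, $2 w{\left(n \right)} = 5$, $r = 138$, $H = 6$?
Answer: $9782 - \frac{73 \sqrt{30}}{8} \approx 9732.0$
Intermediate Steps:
$w{\left(n \right)} = \frac{5}{2}$ ($w{\left(n \right)} = \frac{1}{2} \cdot 5 = \frac{5}{2}$)
$l{\left(T \right)} = \sqrt{\frac{5}{2} + T}$ ($l{\left(T \right)} = \sqrt{T + \frac{5}{2}} = \sqrt{\frac{5}{2} + T}$)
$o{\left(D \right)} = D + \frac{\sqrt{30}}{2 D}$ ($o{\left(D \right)} = \frac{D}{1} + \frac{\frac{1}{2} \sqrt{10 + 4 \cdot 5}}{D} = D 1 + \frac{\frac{1}{2} \sqrt{10 + 20}}{D} = D + \frac{\frac{1}{2} \sqrt{30}}{D} = D + \frac{\sqrt{30}}{2 D}$)
$73 \left(o{\left(h \right)} + r\right) = 73 \left(\left(-4 + \frac{\sqrt{30}}{2 \left(-4\right)}\right) + 138\right) = 73 \left(\left(-4 + \frac{1}{2} \sqrt{30} \left(- \frac{1}{4}\right)\right) + 138\right) = 73 \left(\left(-4 - \frac{\sqrt{30}}{8}\right) + 138\right) = 73 \left(134 - \frac{\sqrt{30}}{8}\right) = 9782 - \frac{73 \sqrt{30}}{8}$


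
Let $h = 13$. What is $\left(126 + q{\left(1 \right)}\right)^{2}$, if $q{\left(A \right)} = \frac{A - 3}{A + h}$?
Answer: $\frac{776161}{49} \approx 15840.0$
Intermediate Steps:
$q{\left(A \right)} = \frac{-3 + A}{13 + A}$ ($q{\left(A \right)} = \frac{A - 3}{A + 13} = \frac{-3 + A}{13 + A}$)
$\left(126 + q{\left(1 \right)}\right)^{2} = \left(126 + \frac{-3 + 1}{13 + 1}\right)^{2} = \left(126 + \frac{1}{14} \left(-2\right)\right)^{2} = \left(126 - \frac{1}{7}\right)^{2} = \left(\frac{881}{7}\right)^{2} = \frac{776161}{49}$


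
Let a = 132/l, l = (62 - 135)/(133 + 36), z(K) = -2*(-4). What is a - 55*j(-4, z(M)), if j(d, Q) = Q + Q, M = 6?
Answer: -86548/73 ≈ -1185.6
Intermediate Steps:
z(K) = 8
j(d, Q) = 2*Q
l = -73/169 ≈ -0.43195
a = -22308/73 (a = 132/(-73/169) = 132*(-169/73) = -22308/73 ≈ -305.59)
a - 55*j(-4, z(M)) = -22308/73 - 110*8 = -22308/73 - 55*16 = -22308/73 - 880 = -86548/73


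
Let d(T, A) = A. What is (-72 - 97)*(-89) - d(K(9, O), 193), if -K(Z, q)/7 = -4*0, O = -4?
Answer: 14848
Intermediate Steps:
K(Z, q) = 0 (K(Z, q) = -(-28)*0 = -7*0 = 0)
(-72 - 97)*(-89) - d(K(9, O), 193) = (-72 - 97)*(-89) - 1*193 = -169*(-89) - 193 = 15041 - 193 = 14848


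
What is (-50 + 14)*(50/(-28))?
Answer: 450/7 ≈ 64.286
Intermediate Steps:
(-50 + 14)*(50/(-28)) = -1800*(-1)/28 = -36*(-25/14) = 450/7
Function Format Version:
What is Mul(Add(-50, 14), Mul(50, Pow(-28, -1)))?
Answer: Rational(450, 7) ≈ 64.286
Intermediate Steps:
Mul(Add(-50, 14), Mul(50, Pow(-28, -1))) = Mul(-36, Mul(50, Rational(-1, 28))) = Mul(-36, Rational(-25, 14)) = Rational(450, 7)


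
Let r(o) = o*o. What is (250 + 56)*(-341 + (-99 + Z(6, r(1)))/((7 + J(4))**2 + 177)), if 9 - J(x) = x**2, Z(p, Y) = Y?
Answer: -6166410/59 ≈ -1.0452e+5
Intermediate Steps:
r(o) = o**2
J(x) = 9 - x**2
(250 + 56)*(-341 + (-99 + Z(6, r(1)))/((7 + J(4))**2 + 177)) = (250 + 56)*(-341 + (-99 + 1**2)/((7 + (9 - 1*4**2))**2 + 177)) = 306*(-341 + (-99 + 1)/((7 + (9 - 1*16))**2 + 177)) = 306*(-341 - 98/((7 + (9 - 16))**2 + 177)) = 306*(-341 - 98/((7 - 7)**2 + 177)) = 306*(-341 - 98/(0**2 + 177)) = 306*(-341 - 98/(0 + 177)) = 306*(-341 - 98/177) = 306*(-60455/177) = -6166410/59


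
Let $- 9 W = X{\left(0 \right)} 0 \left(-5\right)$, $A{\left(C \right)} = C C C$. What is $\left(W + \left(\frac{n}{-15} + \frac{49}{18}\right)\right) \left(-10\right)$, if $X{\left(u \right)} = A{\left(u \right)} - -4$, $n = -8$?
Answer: $- \frac{293}{9} \approx -32.556$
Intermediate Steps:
$A{\left(C \right)} = C^{3}$ ($A{\left(C \right)} = C^{2} C = C^{3}$)
$X{\left(u \right)} = 4 + u^{3}$ ($X{\left(u \right)} = u^{3} - -4 = u^{3} + 4 = 4 + u^{3}$)
$W = 0$ ($W = - \frac{\left(4 + 0^{3}\right) 0 \left(-5\right)}{9} = - \frac{\left(4 + 0\right) 0 \left(-5\right)}{9} = - \frac{4 \cdot 0 \left(-5\right)}{9} = - \frac{0 \left(-5\right)}{9} = \left(- \frac{1}{9}\right) 0 = 0$)
$\left(W + \left(\frac{n}{-15} + \frac{49}{18}\right)\right) \left(-10\right) = \left(0 + \left(- \frac{8}{-15} + \frac{49}{18}\right)\right) \left(-10\right) = \left(0 + \left(\left(-8\right) \left(- \frac{1}{15}\right) + 49 \cdot \frac{1}{18}\right)\right) \left(-10\right) = \left(0 + \left(\frac{8}{15} + \frac{49}{18}\right)\right) \left(-10\right) = \left(0 + \frac{293}{90}\right) \left(-10\right) = \frac{293}{90} \left(-10\right) = - \frac{293}{9}$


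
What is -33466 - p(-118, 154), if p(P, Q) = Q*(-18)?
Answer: -30694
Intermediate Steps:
p(P, Q) = -18*Q
-33466 - p(-118, 154) = -33466 - (-18)*154 = -33466 - 1*(-2772) = -33466 + 2772 = -30694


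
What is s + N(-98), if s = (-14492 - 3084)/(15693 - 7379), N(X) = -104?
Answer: -441116/4157 ≈ -106.11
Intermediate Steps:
s = -8788/4157 (s = -17576/8314 = -17576*1/8314 = -8788/4157 ≈ -2.1140)
s + N(-98) = -8788/4157 - 104 = -441116/4157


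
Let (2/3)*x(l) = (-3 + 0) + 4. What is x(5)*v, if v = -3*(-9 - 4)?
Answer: 117/2 ≈ 58.500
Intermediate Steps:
x(l) = 3/2 (x(l) = 3*((-3 + 0) + 4)/2 = 3*(-3 + 4)/2 = (3/2)*1 = 3/2)
v = 39 (v = -3*(-13) = 39)
x(5)*v = (3/2)*39 = 117/2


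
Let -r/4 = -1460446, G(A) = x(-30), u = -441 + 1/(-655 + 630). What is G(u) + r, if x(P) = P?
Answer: 5841754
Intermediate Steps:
u = -11026/25 (u = -441 + 1/(-25) = -441 - 1/25 = -11026/25 ≈ -441.04)
G(A) = -30
r = 5841784 (r = -4*(-1460446) = 5841784)
G(u) + r = -30 + 5841784 = 5841754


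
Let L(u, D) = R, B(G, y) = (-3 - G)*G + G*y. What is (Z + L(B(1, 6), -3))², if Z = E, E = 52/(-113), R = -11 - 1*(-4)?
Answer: 710649/12769 ≈ 55.654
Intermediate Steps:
B(G, y) = G*y + G*(-3 - G) (B(G, y) = G*(-3 - G) + G*y = G*y + G*(-3 - G))
R = -7 (R = -11 + 4 = -7)
L(u, D) = -7
E = -52/113 (E = 52*(-1/113) = -52/113 ≈ -0.46018)
Z = -52/113 ≈ -0.46018
(Z + L(B(1, 6), -3))² = (-52/113 - 7)² = (-843/113)² = 710649/12769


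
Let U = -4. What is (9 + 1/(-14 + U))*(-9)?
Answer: -161/2 ≈ -80.500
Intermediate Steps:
(9 + 1/(-14 + U))*(-9) = (9 + 1/(-14 - 4))*(-9) = (9 + 1/(-18))*(-9) = (9 - 1/18)*(-9) = (161/18)*(-9) = -161/2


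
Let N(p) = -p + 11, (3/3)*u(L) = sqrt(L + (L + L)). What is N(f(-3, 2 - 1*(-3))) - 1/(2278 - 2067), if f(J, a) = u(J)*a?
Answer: 2320/211 - 15*I ≈ 10.995 - 15.0*I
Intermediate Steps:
u(L) = sqrt(3)*sqrt(L) (u(L) = sqrt(L + (L + L)) = sqrt(L + 2*L) = sqrt(3*L) = sqrt(3)*sqrt(L))
f(J, a) = a*sqrt(3)*sqrt(J) (f(J, a) = (sqrt(3)*sqrt(J))*a = a*sqrt(3)*sqrt(J))
N(p) = 11 - p
N(f(-3, 2 - 1*(-3))) - 1/(2278 - 2067) = (11 - (2 - 1*(-3))*sqrt(3)*sqrt(-3)) - 1/(2278 - 2067) = (11 - (2 + 3)*sqrt(3)*I*sqrt(3)) - 1/211 = (11 - 5*sqrt(3)*I*sqrt(3)) - 1*1/211 = (11 - 15*I) - 1/211 = 2320/211 - 15*I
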